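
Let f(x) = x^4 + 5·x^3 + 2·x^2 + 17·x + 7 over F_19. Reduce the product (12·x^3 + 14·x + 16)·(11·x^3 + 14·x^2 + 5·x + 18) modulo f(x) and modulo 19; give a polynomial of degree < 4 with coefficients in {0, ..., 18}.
a · b ≡ 8·x^3 + 7·x^2 + 8·x + 5 (mod f(x))

Multiply as integer polynomials: a · b = 132·x^6 + 168·x^5 + 214·x^4 + 588·x^3 + 294·x^2 + 332·x + 288. Reducing coefficients mod 19: a · b ≡ 18·x^6 + 16·x^5 + 5·x^4 + 18·x^3 + 9·x^2 + 9·x + 3. Now divide by f(x) = x^4 + 5·x^3 + 2·x^2 + 17·x + 7 in F_19[x], eliminating the leading term at each step:
  leading term 18·x^6: subtract (18·x^2)·f(x) = 18·x^6 + 14·x^5 + 17·x^4 + 2·x^3 + 12·x^2, leaving 2·x^5 + 7·x^4 + 16·x^3 + 16·x^2 + 9·x + 3 (coefficients mod 19)
  leading term 2·x^5: subtract (2·x)·f(x) = 2·x^5 + 10·x^4 + 4·x^3 + 15·x^2 + 14·x, leaving 16·x^4 + 12·x^3 + x^2 + 14·x + 3 (coefficients mod 19)
  leading term 16·x^4: subtract (16)·f(x) = 16·x^4 + 4·x^3 + 13·x^2 + 6·x + 17, leaving 8·x^3 + 7·x^2 + 8·x + 5 (coefficients mod 19)
The degree is now < 4, so this is the remainder. Hence a · b ≡ 8·x^3 + 7·x^2 + 8·x + 5 in F_19[x]/(f).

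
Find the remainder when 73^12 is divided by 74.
Use repeated squaring. Binary(12) = 1100. Walk through the bits of the exponent 12 left-to-right: at each bit after the leading one, square the running value, then multiply by 73 if the bit is 1 (always reducing mod 74):
  bit 1 = 1 (leading): start with 73.
  bit 2 = 1: square 73^2 = 5329 ≡ 1; bit is 1, so multiply 1·73 = 73 (mod 74).
  bit 3 = 0: square 73^2 = 5329 ≡ 1 (mod 74).
  bit 4 = 0: square 1^2 = 1 (mod 74).
Final value: 73^12 ≡ 1 (mod 74).

Final answer: 1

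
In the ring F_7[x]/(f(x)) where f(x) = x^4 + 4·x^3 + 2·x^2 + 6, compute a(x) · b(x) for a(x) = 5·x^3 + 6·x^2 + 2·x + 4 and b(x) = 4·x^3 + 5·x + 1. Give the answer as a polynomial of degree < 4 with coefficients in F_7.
Multiply as integer polynomials: a · b = 20·x^6 + 24·x^5 + 33·x^4 + 51·x^3 + 16·x^2 + 22·x + 4. Reducing coefficients mod 7: a · b ≡ 6·x^6 + 3·x^5 + 5·x^4 + 2·x^3 + 2·x^2 + x + 4. Now divide by f(x) = x^4 + 4·x^3 + 2·x^2 + 6 in F_7[x], eliminating the leading term at each step:
  leading term 6·x^6: subtract (6·x^2)·f(x) = 6·x^6 + 3·x^5 + 5·x^4 + x^2, leaving 2·x^3 + x^2 + x + 4 (coefficients mod 7)
The degree is now < 4, so this is the remainder. Hence a · b ≡ 2·x^3 + x^2 + x + 4 in F_7[x]/(f).

Final answer: a · b ≡ 2·x^3 + x^2 + x + 4 (mod f(x))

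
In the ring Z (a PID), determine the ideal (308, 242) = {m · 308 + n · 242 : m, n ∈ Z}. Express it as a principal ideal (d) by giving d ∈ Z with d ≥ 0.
In the PID Z, (a, b) is generated by gcd(a, b). Compute gcd(308, 242) with the extended Euclidean algorithm, tracking rows (r, s, t) with s·308 + t·242 = r:
  row A: (308, 1, 0)   [1·308 + 0·242 = 308]
  row B: (242, 0, 1)   [0·308 + 1·242 = 242]
  308 = 1·242 + 66   → row C = row A − 1·row B = (66, 1, −1)   [check: 1·308 − 1·242 = 66]
  242 = 3·66 + 44   → row D = row B − 3·row C = (44, −3, 4)   [check: −3·308 + 4·242 = 44]
  66 = 1·44 + 22   → row E = row C − 1·row D = (22, 4, −5)   [check: 4·308 − 5·242 = 22]
  44 = 2·22 + 0   → remainder 0, stop. gcd = 22 (last nonzero row E).
So gcd(308, 242) = 22, with Bézout identity 4·308 − 5·242 = 22. Containment (⊇): the Bézout identity exhibits 22 as an element of (308, 242), giving (22) ⊆ (308, 242). Containment (⊆): since 22 | 308 and 22 | 242 (308 = 22·14, 242 = 22·11), every Z-linear combination of 308 and 242 is divisible by 22, so (308, 242) ⊆ (22). Therefore (308, 242) = (22), d = 22.

Final answer: (308, 242) = (22); d = 22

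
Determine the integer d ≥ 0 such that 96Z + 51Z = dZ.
In the PID Z, (a, b) is generated by gcd(a, b). Compute gcd(96, 51) with the extended Euclidean algorithm, tracking rows (r, s, t) with s·96 + t·51 = r:
  row A: (96, 1, 0)   [1·96 + 0·51 = 96]
  row B: (51, 0, 1)   [0·96 + 1·51 = 51]
  96 = 1·51 + 45   → row C = row A − 1·row B = (45, 1, −1)   [check: 1·96 − 1·51 = 45]
  51 = 1·45 + 6   → row D = row B − 1·row C = (6, −1, 2)   [check: −1·96 + 2·51 = 6]
  45 = 7·6 + 3   → row E = row C − 7·row D = (3, 8, −15)   [check: 8·96 − 15·51 = 3]
  6 = 2·3 + 0   → remainder 0, stop. gcd = 3 (last nonzero row E).
So gcd(96, 51) = 3, with Bézout identity 8·96 − 15·51 = 3. Containment (⊇): the Bézout identity exhibits 3 as an element of (96, 51), giving (3) ⊆ (96, 51). Containment (⊆): since 3 | 96 and 3 | 51 (96 = 3·32, 51 = 3·17), every Z-linear combination of 96 and 51 is divisible by 3, so (96, 51) ⊆ (3). Therefore (96, 51) = (3), d = 3.

Final answer: (96, 51) = (3); d = 3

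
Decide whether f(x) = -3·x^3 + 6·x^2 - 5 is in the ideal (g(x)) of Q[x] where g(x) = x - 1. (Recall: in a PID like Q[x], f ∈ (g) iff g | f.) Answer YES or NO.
In Q[x] the ideal (g) consists of all multiples of g, so f ∈ (g) iff g | f, i.e. iff the remainder of f on division by g is 0. Divide f by g (g is monic, so eliminate the leading term of the running remainder at each step):
  leading term -3·x^3: subtract (-3·x^2)·g(x) = -3·x^3 + 3·x^2, leaving 3·x^2 - 5
  leading term 3·x^2: subtract (3·x)·g(x) = 3·x^2 - 3·x, leaving 3·x - 5
  leading term 3·x: subtract (3)·g(x) = 3·x - 3, leaving -2
The remainder r(x) = -2 ≠ 0 (and deg r < deg g), so g ∤ f, i.e. f ∉ (g).

Final answer: NO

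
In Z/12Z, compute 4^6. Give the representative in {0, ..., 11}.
4

Use repeated squaring. Binary(6) = 110. Walk through the bits of the exponent 6 left-to-right: at each bit after the leading one, square the running value, then multiply by 4 if the bit is 1 (always reducing mod 12):
  bit 1 = 1 (leading): start with 4.
  bit 2 = 1: square 4^2 = 16 ≡ 4; bit is 1, so multiply 4·4 = 16 ≡ 4 (mod 12).
  bit 3 = 0: square 4^2 = 16 ≡ 4 (mod 12).
Final value: 4^6 ≡ 4 (mod 12).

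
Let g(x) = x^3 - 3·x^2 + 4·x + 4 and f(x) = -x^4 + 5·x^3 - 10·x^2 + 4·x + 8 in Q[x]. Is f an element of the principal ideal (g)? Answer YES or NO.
In Q[x] the ideal (g) consists of all multiples of g, so f ∈ (g) iff g | f, i.e. iff the remainder of f on division by g is 0. Divide f by g (g is monic, so eliminate the leading term of the running remainder at each step):
  leading term -x^4: subtract (-x)·g(x) = -x^4 + 3·x^3 - 4·x^2 - 4·x, leaving 2·x^3 - 6·x^2 + 8·x + 8
  leading term 2·x^3: subtract (2)·g(x) = 2·x^3 - 6·x^2 + 8·x + 8, leaving 0
The remainder is 0, so f(x) = g(x) · h(x) with h(x) = 2 - x. Hence g | f, i.e. f ∈ (g).

Final answer: YES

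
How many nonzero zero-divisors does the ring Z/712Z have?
In Z/712Z each nonzero element is either a unit (gcd with 712 is 1) or a zero-divisor (gcd > 1). The number of units is φ(712): factorise 712 = 2^3 · 89, so φ(712) = (2^3 − 2^2) · (89 − 1) = 4 · 88 = 352. The nonzero elements number 712 − 1 = 711. Hence the nonzero zero-divisors number 711 − 352 = 359.

Final answer: Z/712Z has 359 nonzero zero-divisors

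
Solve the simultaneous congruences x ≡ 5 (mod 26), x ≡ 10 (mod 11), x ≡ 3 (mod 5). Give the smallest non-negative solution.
x ≡ 1253 (mod 1430); the representative in [0, 1430) is 1253

The moduli 26, 11, 5 are pairwise coprime, so by the CRT there is a unique solution mod 26·11·5 = 1430.
Solve by successive substitution. Start with x ≡ 5 (mod 26).
  Combine with x ≡ 10 (mod 11): write x = 5 + 26·t and require 5 + 26·t ≡ 10 (mod 11), i.e. 26·t ≡ 10 − 5 ≡ 5 (mod 11). Since 26^(−1) ≡ 3 (mod 11) (26 ≡ 4 (mod 11)), t ≡ 3·5 ≡ 4 (mod 11). So x ≡ 5 + 26·4 = 109 (mod 286).
  Combine with x ≡ 3 (mod 5): write x = 109 + 286·t and require 109 + 286·t ≡ 3 (mod 5), i.e. 286·t ≡ 3 − 109 ≡ 4 (mod 5). Since 286^(−1) ≡ 1 (mod 5) (286 ≡ 1 (mod 5)), t ≡ 1·4 ≡ 4 (mod 5). So x ≡ 109 + 286·4 = 1253 (mod 1430).
Unique solution in [0, 1430): x = 1253.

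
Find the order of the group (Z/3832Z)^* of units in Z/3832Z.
|(Z/3832Z)^*| = 1912

(Z/3832Z)^* consists of the classes a with gcd(a, 3832) = 1, so its order is φ(3832). φ is multiplicative, with φ(p^e) = p^e − p^(e−1). Factorise 3832 = 2^3 · 479. Then
  φ(3832) = (2^3 − 2^2) · (479 − 1) = 4 · 478 = 1912.
Thus |(Z/3832Z)^*| = 1912.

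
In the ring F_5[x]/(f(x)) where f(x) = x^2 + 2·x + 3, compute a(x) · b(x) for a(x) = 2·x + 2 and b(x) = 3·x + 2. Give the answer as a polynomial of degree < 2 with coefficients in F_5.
a · b ≡ 3·x + 1 (mod f(x))

Multiply as integer polynomials: a · b = 6·x^2 + 10·x + 4. Reducing coefficients mod 5: a · b ≡ x^2 + 4. Now divide by f(x) = x^2 + 2·x + 3 in F_5[x], eliminating the leading term at each step:
  leading term x^2: subtract (1)·f(x) = x^2 + 2·x + 3, leaving 3·x + 1 (coefficients mod 5)
The degree is now < 2, so this is the remainder. Hence a · b ≡ 3·x + 1 in F_5[x]/(f).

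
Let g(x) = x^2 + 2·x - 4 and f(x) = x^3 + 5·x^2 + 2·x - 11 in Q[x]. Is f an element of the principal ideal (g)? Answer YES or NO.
NO

In Q[x] the ideal (g) consists of all multiples of g, so f ∈ (g) iff g | f, i.e. iff the remainder of f on division by g is 0. Divide f by g (g is monic, so eliminate the leading term of the running remainder at each step):
  leading term x^3: subtract (x)·g(x) = x^3 + 2·x^2 - 4·x, leaving 3·x^2 + 6·x - 11
  leading term 3·x^2: subtract (3)·g(x) = 3·x^2 + 6·x - 12, leaving 1
The remainder r(x) = 1 ≠ 0 (and deg r < deg g), so g ∤ f, i.e. f ∉ (g).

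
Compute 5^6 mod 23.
Use repeated squaring. Binary(6) = 110. Walk through the bits of the exponent 6 left-to-right: at each bit after the leading one, square the running value, then multiply by 5 if the bit is 1 (always reducing mod 23):
  bit 1 = 1 (leading): start with 5.
  bit 2 = 1: square 5^2 = 25 ≡ 2; bit is 1, so multiply 2·5 = 10 (mod 23).
  bit 3 = 0: square 10^2 = 100 ≡ 8 (mod 23).
Final value: 5^6 ≡ 8 (mod 23).

Final answer: 8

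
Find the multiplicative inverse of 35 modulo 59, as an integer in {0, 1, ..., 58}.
35^(−1) ≡ 27 (mod 59)

Apply the extended Euclidean algorithm to (59, 35), tracking rows (r, s, t) with s·59 + t·35 = r. Each division r_prev = q·r_cur + r_new produces the new row as (previous row) − q·(current row):
  row A: (59, 1, 0)   [1·59 + 0·35 = 59]
  row B: (35, 0, 1)   [0·59 + 1·35 = 35]
  59 = 1·35 + 24   → row C = row A − 1·row B = (24, 1, −1)   [check: 1·59 − 1·35 = 24]
  35 = 1·24 + 11   → row D = row B − 1·row C = (11, −1, 2)   [check: −1·59 + 2·35 = 11]
  24 = 2·11 + 2   → row E = row C − 2·row D = (2, 3, −5)   [check: 3·59 − 5·35 = 2]
  11 = 5·2 + 1   → row F = row D − 5·row E = (1, −16, 27)   [check: −16·59 + 27·35 = 1]
  2 = 2·1 + 0   → remainder 0, stop. gcd = 1 (last nonzero row F).
The gcd is 1, so 35 is invertible mod 59. The last nonzero row gives −16·59 + 27·35 = 1, so t = 27. So 35^(−1) ≡ 27 (mod 59). Verify: 35 · 27 = 945 ≡ 1 (mod 59). ✓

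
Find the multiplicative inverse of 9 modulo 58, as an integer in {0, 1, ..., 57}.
Apply the extended Euclidean algorithm to (58, 9), tracking rows (r, s, t) with s·58 + t·9 = r. Each division r_prev = q·r_cur + r_new produces the new row as (previous row) − q·(current row):
  row A: (58, 1, 0)   [1·58 + 0·9 = 58]
  row B: (9, 0, 1)   [0·58 + 1·9 = 9]
  58 = 6·9 + 4   → row C = row A − 6·row B = (4, 1, −6)   [check: 1·58 − 6·9 = 4]
  9 = 2·4 + 1   → row D = row B − 2·row C = (1, −2, 13)   [check: −2·58 + 13·9 = 1]
  4 = 4·1 + 0   → remainder 0, stop. gcd = 1 (last nonzero row D).
The gcd is 1, so 9 is invertible mod 58. The last nonzero row gives −2·58 + 13·9 = 1, so t = 13. So 9^(−1) ≡ 13 (mod 58). Verify: 9 · 13 = 117 ≡ 1 (mod 58). ✓

Final answer: 9^(−1) ≡ 13 (mod 58)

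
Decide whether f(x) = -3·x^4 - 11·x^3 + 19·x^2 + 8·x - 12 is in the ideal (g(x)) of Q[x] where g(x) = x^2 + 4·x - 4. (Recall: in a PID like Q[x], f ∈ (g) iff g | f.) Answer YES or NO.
YES

In Q[x] the ideal (g) consists of all multiples of g, so f ∈ (g) iff g | f, i.e. iff the remainder of f on division by g is 0. Divide f by g (g is monic, so eliminate the leading term of the running remainder at each step):
  leading term -3·x^4: subtract (-3·x^2)·g(x) = -3·x^4 - 12·x^3 + 12·x^2, leaving x^3 + 7·x^2 + 8·x - 12
  leading term x^3: subtract (x)·g(x) = x^3 + 4·x^2 - 4·x, leaving 3·x^2 + 12·x - 12
  leading term 3·x^2: subtract (3)·g(x) = 3·x^2 + 12·x - 12, leaving 0
The remainder is 0, so f(x) = g(x) · h(x) with h(x) = -3·x^2 + x + 3. Hence g | f, i.e. f ∈ (g).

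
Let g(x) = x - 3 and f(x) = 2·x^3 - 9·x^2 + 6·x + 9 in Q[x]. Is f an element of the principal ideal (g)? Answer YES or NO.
YES

In Q[x] the ideal (g) consists of all multiples of g, so f ∈ (g) iff g | f, i.e. iff the remainder of f on division by g is 0. Divide f by g (g is monic, so eliminate the leading term of the running remainder at each step):
  leading term 2·x^3: subtract (2·x^2)·g(x) = 2·x^3 - 6·x^2, leaving -3·x^2 + 6·x + 9
  leading term -3·x^2: subtract (-3·x)·g(x) = -3·x^2 + 9·x, leaving 9 - 3·x
  leading term -3·x: subtract (-3)·g(x) = 9 - 3·x, leaving 0
The remainder is 0, so f(x) = g(x) · h(x) with h(x) = 2·x^2 - 3·x - 3. Hence g | f, i.e. f ∈ (g).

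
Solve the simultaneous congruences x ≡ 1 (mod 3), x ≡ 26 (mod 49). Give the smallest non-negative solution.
The moduli 3, 49 are pairwise coprime, so by the CRT there is a unique solution mod 3·49 = 147.
Solve by successive substitution. Start with x ≡ 1 (mod 3).
  Combine with x ≡ 26 (mod 49): write x = 1 + 3·t and require 1 + 3·t ≡ 26 (mod 49), i.e. 3·t ≡ 26 − 1 ≡ 25 (mod 49). Since 3^(−1) ≡ 33 (mod 49), t ≡ 33·25 ≡ 41 (mod 49). So x ≡ 1 + 3·41 = 124 (mod 147).
Unique solution in [0, 147): x = 124.

Final answer: x ≡ 124 (mod 147); the representative in [0, 147) is 124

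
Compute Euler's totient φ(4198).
φ is multiplicative, with φ(p^e) = p^e − p^(e−1). Factorise 4198 = 2 · 2099. Then
  φ(4198) = (2 − 1) · (2099 − 1) = 1 · 2098 = 2098.

Final answer: φ(4198) = 2098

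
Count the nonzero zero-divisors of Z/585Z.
Z/585Z has 296 nonzero zero-divisors

In Z/585Z each nonzero element is either a unit (gcd with 585 is 1) or a zero-divisor (gcd > 1). The number of units is φ(585): factorise 585 = 3^2 · 5 · 13, so φ(585) = (3^2 − 3^1) · (5 − 1) · (13 − 1) = 6 · 4 · 12 = 288. The nonzero elements number 585 − 1 = 584. Hence the nonzero zero-divisors number 584 − 288 = 296.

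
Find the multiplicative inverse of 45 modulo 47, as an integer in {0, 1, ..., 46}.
Apply the extended Euclidean algorithm to (47, 45), tracking rows (r, s, t) with s·47 + t·45 = r. Each division r_prev = q·r_cur + r_new produces the new row as (previous row) − q·(current row):
  row A: (47, 1, 0)   [1·47 + 0·45 = 47]
  row B: (45, 0, 1)   [0·47 + 1·45 = 45]
  47 = 1·45 + 2   → row C = row A − 1·row B = (2, 1, −1)   [check: 1·47 − 1·45 = 2]
  45 = 22·2 + 1   → row D = row B − 22·row C = (1, −22, 23)   [check: −22·47 + 23·45 = 1]
  2 = 2·1 + 0   → remainder 0, stop. gcd = 1 (last nonzero row D).
The gcd is 1, so 45 is invertible mod 47. The last nonzero row gives −22·47 + 23·45 = 1, so t = 23. So 45^(−1) ≡ 23 (mod 47). Verify: 45 · 23 = 1035 ≡ 1 (mod 47). ✓

Final answer: 45^(−1) ≡ 23 (mod 47)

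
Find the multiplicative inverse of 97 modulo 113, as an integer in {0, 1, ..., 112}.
Apply the extended Euclidean algorithm to (113, 97), tracking rows (r, s, t) with s·113 + t·97 = r. Each division r_prev = q·r_cur + r_new produces the new row as (previous row) − q·(current row):
  row A: (113, 1, 0)   [1·113 + 0·97 = 113]
  row B: (97, 0, 1)   [0·113 + 1·97 = 97]
  113 = 1·97 + 16   → row C = row A − 1·row B = (16, 1, −1)   [check: 1·113 − 1·97 = 16]
  97 = 6·16 + 1   → row D = row B − 6·row C = (1, −6, 7)   [check: −6·113 + 7·97 = 1]
  16 = 16·1 + 0   → remainder 0, stop. gcd = 1 (last nonzero row D).
The gcd is 1, so 97 is invertible mod 113. The last nonzero row gives −6·113 + 7·97 = 1, so t = 7. So 97^(−1) ≡ 7 (mod 113). Verify: 97 · 7 = 679 ≡ 1 (mod 113). ✓

Final answer: 97^(−1) ≡ 7 (mod 113)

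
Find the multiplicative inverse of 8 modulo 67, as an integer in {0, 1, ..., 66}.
Apply the extended Euclidean algorithm to (67, 8), tracking rows (r, s, t) with s·67 + t·8 = r. Each division r_prev = q·r_cur + r_new produces the new row as (previous row) − q·(current row):
  row A: (67, 1, 0)   [1·67 + 0·8 = 67]
  row B: (8, 0, 1)   [0·67 + 1·8 = 8]
  67 = 8·8 + 3   → row C = row A − 8·row B = (3, 1, −8)   [check: 1·67 − 8·8 = 3]
  8 = 2·3 + 2   → row D = row B − 2·row C = (2, −2, 17)   [check: −2·67 + 17·8 = 2]
  3 = 1·2 + 1   → row E = row C − 1·row D = (1, 3, −25)   [check: 3·67 − 25·8 = 1]
  2 = 2·1 + 0   → remainder 0, stop. gcd = 1 (last nonzero row E).
The gcd is 1, so 8 is invertible mod 67. The last nonzero row gives 3·67 − 25·8 = 1, so t = −25. So 8^(−1) ≡ −25 ≡ 42 (mod 67). Verify: 8 · 42 = 336 ≡ 1 (mod 67). ✓

Final answer: 8^(−1) ≡ 42 (mod 67)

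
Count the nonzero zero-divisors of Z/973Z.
Z/973Z has 144 nonzero zero-divisors

In Z/973Z each nonzero element is either a unit (gcd with 973 is 1) or a zero-divisor (gcd > 1). The number of units is φ(973): factorise 973 = 7 · 139, so φ(973) = (7 − 1) · (139 − 1) = 6 · 138 = 828. The nonzero elements number 973 − 1 = 972. Hence the nonzero zero-divisors number 972 − 828 = 144.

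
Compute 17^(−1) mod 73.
Apply the extended Euclidean algorithm to (73, 17), tracking rows (r, s, t) with s·73 + t·17 = r. Each division r_prev = q·r_cur + r_new produces the new row as (previous row) − q·(current row):
  row A: (73, 1, 0)   [1·73 + 0·17 = 73]
  row B: (17, 0, 1)   [0·73 + 1·17 = 17]
  73 = 4·17 + 5   → row C = row A − 4·row B = (5, 1, −4)   [check: 1·73 − 4·17 = 5]
  17 = 3·5 + 2   → row D = row B − 3·row C = (2, −3, 13)   [check: −3·73 + 13·17 = 2]
  5 = 2·2 + 1   → row E = row C − 2·row D = (1, 7, −30)   [check: 7·73 − 30·17 = 1]
  2 = 2·1 + 0   → remainder 0, stop. gcd = 1 (last nonzero row E).
The gcd is 1, so 17 is invertible mod 73. The last nonzero row gives 7·73 − 30·17 = 1, so t = −30. So 17^(−1) ≡ −30 ≡ 43 (mod 73). Verify: 17 · 43 = 731 ≡ 1 (mod 73). ✓

Final answer: 17^(−1) ≡ 43 (mod 73)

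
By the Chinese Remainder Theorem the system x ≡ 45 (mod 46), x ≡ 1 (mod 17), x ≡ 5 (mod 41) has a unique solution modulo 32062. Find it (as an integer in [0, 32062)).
The moduli 46, 17, 41 are pairwise coprime, so by the CRT there is a unique solution mod 46·17·41 = 32062.
Solve by successive substitution. Start with x ≡ 45 (mod 46).
  Combine with x ≡ 1 (mod 17): write x = 45 + 46·t and require 45 + 46·t ≡ 1 (mod 17), i.e. 46·t ≡ 1 − 45 ≡ 7 (mod 17). Since 46^(−1) ≡ 10 (mod 17) (46 ≡ 12 (mod 17)), t ≡ 10·7 ≡ 2 (mod 17). So x ≡ 45 + 46·2 = 137 (mod 782).
  Combine with x ≡ 5 (mod 41): write x = 137 + 782·t and require 137 + 782·t ≡ 5 (mod 41), i.e. 782·t ≡ 5 − 137 ≡ 32 (mod 41). Since 782^(−1) ≡ 14 (mod 41) (782 ≡ 3 (mod 41)), t ≡ 14·32 ≡ 38 (mod 41). So x ≡ 137 + 782·38 = 29853 (mod 32062).
Unique solution in [0, 32062): x = 29853.

Final answer: x ≡ 29853 (mod 32062); the representative in [0, 32062) is 29853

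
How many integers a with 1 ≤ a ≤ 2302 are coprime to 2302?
1150

The number of a ∈ {1, ..., 2302} with gcd(a, 2302) = 1 is by definition Euler's totient φ(2302). φ is multiplicative, with φ(p^e) = p^e − p^(e−1). Factorise 2302 = 2 · 1151. Then
  φ(2302) = (2 − 1) · (1151 − 1) = 1 · 1150 = 1150.
So there are 1150 such integers.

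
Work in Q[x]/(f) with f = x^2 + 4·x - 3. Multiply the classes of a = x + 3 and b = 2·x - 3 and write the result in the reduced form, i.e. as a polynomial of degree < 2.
First multiply in Q[x] without reducing: a · b = 2·x^2 + 3·x - 9. Now divide by f(x) = x^2 + 4·x - 3, eliminating the leading term at each step:
  leading term 2·x^2: subtract (2)·f(x) = 2·x^2 + 8·x - 6, leaving -5·x - 3
The degree is now < 2, so this is the remainder. Hence a · b ≡ -5·x - 3 in Q[x]/(f).

Final answer: a · b ≡ -5·x - 3 (mod f(x))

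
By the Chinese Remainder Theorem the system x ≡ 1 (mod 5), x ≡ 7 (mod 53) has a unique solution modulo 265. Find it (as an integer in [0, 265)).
x ≡ 166 (mod 265); the representative in [0, 265) is 166

The moduli 5, 53 are pairwise coprime, so by the CRT there is a unique solution mod 5·53 = 265.
Solve by successive substitution. Start with x ≡ 1 (mod 5).
  Combine with x ≡ 7 (mod 53): write x = 1 + 5·t and require 1 + 5·t ≡ 7 (mod 53), i.e. 5·t ≡ 7 − 1 ≡ 6 (mod 53). Since 5^(−1) ≡ 32 (mod 53), t ≡ 32·6 ≡ 33 (mod 53). So x ≡ 1 + 5·33 = 166 (mod 265).
Unique solution in [0, 265): x = 166.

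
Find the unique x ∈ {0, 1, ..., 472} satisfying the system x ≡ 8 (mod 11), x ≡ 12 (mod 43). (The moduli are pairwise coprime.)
The moduli 11, 43 are pairwise coprime, so by the CRT there is a unique solution mod 11·43 = 473.
Solve by successive substitution. Start with x ≡ 8 (mod 11).
  Combine with x ≡ 12 (mod 43): write x = 8 + 11·t and require 8 + 11·t ≡ 12 (mod 43), i.e. 11·t ≡ 12 − 8 ≡ 4 (mod 43). Since 11^(−1) ≡ 4 (mod 43), t ≡ 4·4 ≡ 16 (mod 43). So x ≡ 8 + 11·16 = 184 (mod 473).
Unique solution in [0, 473): x = 184.

Final answer: x ≡ 184 (mod 473); the representative in [0, 473) is 184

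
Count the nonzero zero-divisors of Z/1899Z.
In Z/1899Z each nonzero element is either a unit (gcd with 1899 is 1) or a zero-divisor (gcd > 1). The number of units is φ(1899): factorise 1899 = 3^2 · 211, so φ(1899) = (3^2 − 3^1) · (211 − 1) = 6 · 210 = 1260. The nonzero elements number 1899 − 1 = 1898. Hence the nonzero zero-divisors number 1898 − 1260 = 638.

Final answer: Z/1899Z has 638 nonzero zero-divisors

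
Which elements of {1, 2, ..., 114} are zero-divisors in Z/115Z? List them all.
An element a ∈ Z/115Z (with a ≠ 0) is a zero-divisor iff gcd(a, 115) > 1 (because a is a unit precisely when gcd(a, n) = 1, and in Z/nZ every nonzero, non-unit element is a zero-divisor). Scan a = 1, ..., 114 and keep those with gcd(a, 115) > 1:
  gcd(5, 115) = 5, gcd(10, 115) = 5, gcd(15, 115) = 5, gcd(20, 115) = 5, gcd(23, 115) = 23, gcd(25, 115) = 5, gcd(30, 115) = 5, gcd(35, 115) = 5, gcd(40, 115) = 5, gcd(45, 115) = 5, gcd(46, 115) = 23, gcd(50, 115) = 5, gcd(55, 115) = 5, gcd(60, 115) = 5, gcd(65, 115) = 5, gcd(69, 115) = 23, gcd(70, 115) = 5, gcd(75, 115) = 5, gcd(80, 115) = 5, gcd(85, 115) = 5, gcd(90, 115) = 5, gcd(92, 115) = 23, gcd(95, 115) = 5, gcd(100, 115) = 5, gcd(105, 115) = 5, gcd(110, 115) = 5.
All other a ∈ {1, ..., 114} have gcd(a, 115) = 1 and are units. So the nonzero zero-divisors are exactly the 26 values of a appearing in this scan.

Final answer: nonzero zero-divisors of Z/115Z = {5, 10, 15, 20, 23, 25, 30, 35, 40, 45, 46, 50, 55, 60, 65, 69, 70, 75, 80, 85, 90, 92, 95, 100, 105, 110}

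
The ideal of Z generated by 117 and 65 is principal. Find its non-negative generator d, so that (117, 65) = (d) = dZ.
In the PID Z, (a, b) is generated by gcd(a, b). Compute gcd(117, 65) with the extended Euclidean algorithm, tracking rows (r, s, t) with s·117 + t·65 = r:
  row A: (117, 1, 0)   [1·117 + 0·65 = 117]
  row B: (65, 0, 1)   [0·117 + 1·65 = 65]
  117 = 1·65 + 52   → row C = row A − 1·row B = (52, 1, −1)   [check: 1·117 − 1·65 = 52]
  65 = 1·52 + 13   → row D = row B − 1·row C = (13, −1, 2)   [check: −1·117 + 2·65 = 13]
  52 = 4·13 + 0   → remainder 0, stop. gcd = 13 (last nonzero row D).
So gcd(117, 65) = 13, with Bézout identity −1·117 + 2·65 = 13. Containment (⊇): the Bézout identity exhibits 13 as an element of (117, 65), giving (13) ⊆ (117, 65). Containment (⊆): since 13 | 117 and 13 | 65 (117 = 13·9, 65 = 13·5), every Z-linear combination of 117 and 65 is divisible by 13, so (117, 65) ⊆ (13). Therefore (117, 65) = (13), d = 13.

Final answer: (117, 65) = (13); d = 13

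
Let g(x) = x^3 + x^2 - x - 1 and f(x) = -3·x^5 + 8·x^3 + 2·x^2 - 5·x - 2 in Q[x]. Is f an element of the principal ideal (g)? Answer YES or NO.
YES

In Q[x] the ideal (g) consists of all multiples of g, so f ∈ (g) iff g | f, i.e. iff the remainder of f on division by g is 0. Divide f by g (g is monic, so eliminate the leading term of the running remainder at each step):
  leading term -3·x^5: subtract (-3·x^2)·g(x) = -3·x^5 - 3·x^4 + 3·x^3 + 3·x^2, leaving 3·x^4 + 5·x^3 - x^2 - 5·x - 2
  leading term 3·x^4: subtract (3·x)·g(x) = 3·x^4 + 3·x^3 - 3·x^2 - 3·x, leaving 2·x^3 + 2·x^2 - 2·x - 2
  leading term 2·x^3: subtract (2)·g(x) = 2·x^3 + 2·x^2 - 2·x - 2, leaving 0
The remainder is 0, so f(x) = g(x) · h(x) with h(x) = -3·x^2 + 3·x + 2. Hence g | f, i.e. f ∈ (g).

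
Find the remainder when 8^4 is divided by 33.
4

Use repeated squaring. Binary(4) = 100. Walk through the bits of the exponent 4 left-to-right: at each bit after the leading one, square the running value, then multiply by 8 if the bit is 1 (always reducing mod 33):
  bit 1 = 1 (leading): start with 8.
  bit 2 = 0: square 8^2 = 64 ≡ 31 (mod 33).
  bit 3 = 0: square 31^2 = 961 ≡ 4 (mod 33).
Final value: 8^4 ≡ 4 (mod 33).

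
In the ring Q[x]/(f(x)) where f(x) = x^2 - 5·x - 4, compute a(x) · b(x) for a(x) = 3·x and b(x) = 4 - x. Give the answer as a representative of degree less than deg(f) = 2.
a · b ≡ -3·x - 12 (mod f(x))

First multiply in Q[x] without reducing: a · b = -3·x^2 + 12·x. Now divide by f(x) = x^2 - 5·x - 4, eliminating the leading term at each step:
  leading term -3·x^2: subtract (-3)·f(x) = -3·x^2 + 15·x + 12, leaving -3·x - 12
The degree is now < 2, so this is the remainder. Hence a · b ≡ -3·x - 12 in Q[x]/(f).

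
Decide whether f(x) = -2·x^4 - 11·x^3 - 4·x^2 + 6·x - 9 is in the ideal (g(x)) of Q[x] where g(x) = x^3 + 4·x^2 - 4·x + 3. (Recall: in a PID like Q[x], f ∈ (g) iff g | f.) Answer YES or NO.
YES

In Q[x] the ideal (g) consists of all multiples of g, so f ∈ (g) iff g | f, i.e. iff the remainder of f on division by g is 0. Divide f by g (g is monic, so eliminate the leading term of the running remainder at each step):
  leading term -2·x^4: subtract (-2·x)·g(x) = -2·x^4 - 8·x^3 + 8·x^2 - 6·x, leaving -3·x^3 - 12·x^2 + 12·x - 9
  leading term -3·x^3: subtract (-3)·g(x) = -3·x^3 - 12·x^2 + 12·x - 9, leaving 0
The remainder is 0, so f(x) = g(x) · h(x) with h(x) = -2·x - 3. Hence g | f, i.e. f ∈ (g).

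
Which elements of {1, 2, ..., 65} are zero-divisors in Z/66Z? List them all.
An element a ∈ Z/66Z (with a ≠ 0) is a zero-divisor iff gcd(a, 66) > 1 (because a is a unit precisely when gcd(a, n) = 1, and in Z/nZ every nonzero, non-unit element is a zero-divisor). Scan a = 1, ..., 65 and keep those with gcd(a, 66) > 1:
  gcd(2, 66) = 2, gcd(3, 66) = 3, gcd(4, 66) = 2, gcd(6, 66) = 6, gcd(8, 66) = 2, gcd(9, 66) = 3, gcd(10, 66) = 2, gcd(11, 66) = 11, gcd(12, 66) = 6, gcd(14, 66) = 2, gcd(15, 66) = 3, gcd(16, 66) = 2, gcd(18, 66) = 6, gcd(20, 66) = 2, gcd(21, 66) = 3, gcd(22, 66) = 22, gcd(24, 66) = 6, gcd(26, 66) = 2, gcd(27, 66) = 3, gcd(28, 66) = 2, gcd(30, 66) = 6, gcd(32, 66) = 2, gcd(33, 66) = 33, gcd(34, 66) = 2, gcd(36, 66) = 6, gcd(38, 66) = 2, gcd(39, 66) = 3, gcd(40, 66) = 2, gcd(42, 66) = 6, gcd(44, 66) = 22, gcd(45, 66) = 3, gcd(46, 66) = 2, gcd(48, 66) = 6, gcd(50, 66) = 2, gcd(51, 66) = 3, gcd(52, 66) = 2, gcd(54, 66) = 6, gcd(55, 66) = 11, gcd(56, 66) = 2, gcd(57, 66) = 3, gcd(58, 66) = 2, gcd(60, 66) = 6, gcd(62, 66) = 2, gcd(63, 66) = 3, gcd(64, 66) = 2.
All other a ∈ {1, ..., 65} have gcd(a, 66) = 1 and are units. So the nonzero zero-divisors are exactly the 45 values of a appearing in this scan.

Final answer: nonzero zero-divisors of Z/66Z = {2, 3, 4, 6, 8, 9, 10, 11, 12, 14, 15, 16, 18, 20, 21, 22, 24, 26, 27, 28, 30, 32, 33, 34, 36, 38, 39, 40, 42, 44, 45, 46, 48, 50, 51, 52, 54, 55, 56, 57, 58, 60, 62, 63, 64}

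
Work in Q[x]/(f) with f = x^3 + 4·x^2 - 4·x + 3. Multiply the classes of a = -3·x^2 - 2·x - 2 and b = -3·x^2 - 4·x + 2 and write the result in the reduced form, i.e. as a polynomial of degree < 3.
a · b ≡ 116·x^2 - 95·x + 50 (mod f(x))

First multiply in Q[x] without reducing: a · b = 9·x^4 + 18·x^3 + 8·x^2 + 4·x - 4. Now divide by f(x) = x^3 + 4·x^2 - 4·x + 3, eliminating the leading term at each step:
  leading term 9·x^4: subtract (9·x)·f(x) = 9·x^4 + 36·x^3 - 36·x^2 + 27·x, leaving -18·x^3 + 44·x^2 - 23·x - 4
  leading term -18·x^3: subtract (-18)·f(x) = -18·x^3 - 72·x^2 + 72·x - 54, leaving 116·x^2 - 95·x + 50
The degree is now < 3, so this is the remainder. Hence a · b ≡ 116·x^2 - 95·x + 50 in Q[x]/(f).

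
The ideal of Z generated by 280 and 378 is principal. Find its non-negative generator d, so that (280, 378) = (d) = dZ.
In the PID Z, (a, b) is generated by gcd(a, b). Compute gcd(378, 280) with the extended Euclidean algorithm, tracking rows (r, s, t) with s·378 + t·280 = r:
  row A: (378, 1, 0)   [1·378 + 0·280 = 378]
  row B: (280, 0, 1)   [0·378 + 1·280 = 280]
  378 = 1·280 + 98   → row C = row A − 1·row B = (98, 1, −1)   [check: 1·378 − 1·280 = 98]
  280 = 2·98 + 84   → row D = row B − 2·row C = (84, −2, 3)   [check: −2·378 + 3·280 = 84]
  98 = 1·84 + 14   → row E = row C − 1·row D = (14, 3, −4)   [check: 3·378 − 4·280 = 14]
  84 = 6·14 + 0   → remainder 0, stop. gcd = 14 (last nonzero row E).
So gcd(280, 378) = 14, with Bézout identity 3·378 − 4·280 = 14. Containment (⊇): the Bézout identity exhibits 14 as an element of (280, 378), giving (14) ⊆ (280, 378). Containment (⊆): since 14 | 280 and 14 | 378 (280 = 14·20, 378 = 14·27), every Z-linear combination of 280 and 378 is divisible by 14, so (280, 378) ⊆ (14). Therefore (280, 378) = (14), d = 14.

Final answer: (280, 378) = (14); d = 14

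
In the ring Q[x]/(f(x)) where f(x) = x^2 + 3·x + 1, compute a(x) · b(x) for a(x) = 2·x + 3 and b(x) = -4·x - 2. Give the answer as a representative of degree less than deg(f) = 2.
a · b ≡ 8·x + 2 (mod f(x))

First multiply in Q[x] without reducing: a · b = -8·x^2 - 16·x - 6. Now divide by f(x) = x^2 + 3·x + 1, eliminating the leading term at each step:
  leading term -8·x^2: subtract (-8)·f(x) = -8·x^2 - 24·x - 8, leaving 8·x + 2
The degree is now < 2, so this is the remainder. Hence a · b ≡ 8·x + 2 in Q[x]/(f).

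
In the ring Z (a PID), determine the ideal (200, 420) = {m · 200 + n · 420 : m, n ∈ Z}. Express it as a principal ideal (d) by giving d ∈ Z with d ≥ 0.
(200, 420) = (20); d = 20

In the PID Z, (a, b) is generated by gcd(a, b). Compute gcd(420, 200) with the extended Euclidean algorithm, tracking rows (r, s, t) with s·420 + t·200 = r:
  row A: (420, 1, 0)   [1·420 + 0·200 = 420]
  row B: (200, 0, 1)   [0·420 + 1·200 = 200]
  420 = 2·200 + 20   → row C = row A − 2·row B = (20, 1, −2)   [check: 1·420 − 2·200 = 20]
  200 = 10·20 + 0   → remainder 0, stop. gcd = 20 (last nonzero row C).
So gcd(200, 420) = 20, with Bézout identity 1·420 − 2·200 = 20. Containment (⊇): the Bézout identity exhibits 20 as an element of (200, 420), giving (20) ⊆ (200, 420). Containment (⊆): since 20 | 200 and 20 | 420 (200 = 20·10, 420 = 20·21), every Z-linear combination of 200 and 420 is divisible by 20, so (200, 420) ⊆ (20). Therefore (200, 420) = (20), d = 20.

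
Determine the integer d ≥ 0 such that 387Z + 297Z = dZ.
In the PID Z, (a, b) is generated by gcd(a, b). Compute gcd(387, 297) with the extended Euclidean algorithm, tracking rows (r, s, t) with s·387 + t·297 = r:
  row A: (387, 1, 0)   [1·387 + 0·297 = 387]
  row B: (297, 0, 1)   [0·387 + 1·297 = 297]
  387 = 1·297 + 90   → row C = row A − 1·row B = (90, 1, −1)   [check: 1·387 − 1·297 = 90]
  297 = 3·90 + 27   → row D = row B − 3·row C = (27, −3, 4)   [check: −3·387 + 4·297 = 27]
  90 = 3·27 + 9   → row E = row C − 3·row D = (9, 10, −13)   [check: 10·387 − 13·297 = 9]
  27 = 3·9 + 0   → remainder 0, stop. gcd = 9 (last nonzero row E).
So gcd(387, 297) = 9, with Bézout identity 10·387 − 13·297 = 9. Containment (⊇): the Bézout identity exhibits 9 as an element of (387, 297), giving (9) ⊆ (387, 297). Containment (⊆): since 9 | 387 and 9 | 297 (387 = 9·43, 297 = 9·33), every Z-linear combination of 387 and 297 is divisible by 9, so (387, 297) ⊆ (9). Therefore (387, 297) = (9), d = 9.

Final answer: (387, 297) = (9); d = 9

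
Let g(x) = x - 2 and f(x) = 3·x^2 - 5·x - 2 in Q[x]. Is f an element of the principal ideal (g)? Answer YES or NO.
In Q[x] the ideal (g) consists of all multiples of g, so f ∈ (g) iff g | f, i.e. iff the remainder of f on division by g is 0. Divide f by g (g is monic, so eliminate the leading term of the running remainder at each step):
  leading term 3·x^2: subtract (3·x)·g(x) = 3·x^2 - 6·x, leaving x - 2
  leading term x: subtract (1)·g(x) = x - 2, leaving 0
The remainder is 0, so f(x) = g(x) · h(x) with h(x) = 3·x + 1. Hence g | f, i.e. f ∈ (g).

Final answer: YES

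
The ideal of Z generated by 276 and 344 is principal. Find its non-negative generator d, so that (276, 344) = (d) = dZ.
(276, 344) = (4); d = 4

In the PID Z, (a, b) is generated by gcd(a, b). Compute gcd(344, 276) with the extended Euclidean algorithm, tracking rows (r, s, t) with s·344 + t·276 = r:
  row A: (344, 1, 0)   [1·344 + 0·276 = 344]
  row B: (276, 0, 1)   [0·344 + 1·276 = 276]
  344 = 1·276 + 68   → row C = row A − 1·row B = (68, 1, −1)   [check: 1·344 − 1·276 = 68]
  276 = 4·68 + 4   → row D = row B − 4·row C = (4, −4, 5)   [check: −4·344 + 5·276 = 4]
  68 = 17·4 + 0   → remainder 0, stop. gcd = 4 (last nonzero row D).
So gcd(276, 344) = 4, with Bézout identity −4·344 + 5·276 = 4. Containment (⊇): the Bézout identity exhibits 4 as an element of (276, 344), giving (4) ⊆ (276, 344). Containment (⊆): since 4 | 276 and 4 | 344 (276 = 4·69, 344 = 4·86), every Z-linear combination of 276 and 344 is divisible by 4, so (276, 344) ⊆ (4). Therefore (276, 344) = (4), d = 4.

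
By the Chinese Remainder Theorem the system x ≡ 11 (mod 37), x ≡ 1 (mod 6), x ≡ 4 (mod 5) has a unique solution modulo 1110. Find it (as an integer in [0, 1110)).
The moduli 37, 6, 5 are pairwise coprime, so by the CRT there is a unique solution mod 37·6·5 = 1110.
Solve by successive substitution. Start with x ≡ 11 (mod 37).
  Combine with x ≡ 1 (mod 6): write x = 11 + 37·t and require 11 + 37·t ≡ 1 (mod 6), i.e. 37·t ≡ 1 − 11 ≡ 2 (mod 6). Since 37^(−1) ≡ 1 (mod 6) (37 ≡ 1 (mod 6)), t ≡ 1·2 ≡ 2 (mod 6). So x ≡ 11 + 37·2 = 85 (mod 222).
  Combine with x ≡ 4 (mod 5): write x = 85 + 222·t and require 85 + 222·t ≡ 4 (mod 5), i.e. 222·t ≡ 4 − 85 ≡ 4 (mod 5). Since 222^(−1) ≡ 3 (mod 5) (222 ≡ 2 (mod 5)), t ≡ 3·4 ≡ 2 (mod 5). So x ≡ 85 + 222·2 = 529 (mod 1110).
Unique solution in [0, 1110): x = 529.

Final answer: x ≡ 529 (mod 1110); the representative in [0, 1110) is 529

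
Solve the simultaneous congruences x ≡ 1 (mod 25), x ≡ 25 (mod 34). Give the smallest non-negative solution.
The moduli 25, 34 are pairwise coprime, so by the CRT there is a unique solution mod 25·34 = 850.
Solve by successive substitution. Start with x ≡ 1 (mod 25).
  Combine with x ≡ 25 (mod 34): write x = 1 + 25·t and require 1 + 25·t ≡ 25 (mod 34), i.e. 25·t ≡ 25 − 1 ≡ 24 (mod 34). Since 25^(−1) ≡ 15 (mod 34), t ≡ 15·24 ≡ 20 (mod 34). So x ≡ 1 + 25·20 = 501 (mod 850).
Unique solution in [0, 850): x = 501.

Final answer: x ≡ 501 (mod 850); the representative in [0, 850) is 501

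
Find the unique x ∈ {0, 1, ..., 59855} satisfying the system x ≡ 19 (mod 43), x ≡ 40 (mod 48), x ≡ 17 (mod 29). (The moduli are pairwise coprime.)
The moduli 43, 48, 29 are pairwise coprime, so by the CRT there is a unique solution mod 43·48·29 = 59856.
Solve by successive substitution. Start with x ≡ 19 (mod 43).
  Combine with x ≡ 40 (mod 48): write x = 19 + 43·t and require 19 + 43·t ≡ 40 (mod 48), i.e. 43·t ≡ 40 − 19 ≡ 21 (mod 48). Since 43^(−1) ≡ 19 (mod 48), t ≡ 19·21 ≡ 15 (mod 48). So x ≡ 19 + 43·15 = 664 (mod 2064).
  Combine with x ≡ 17 (mod 29): write x = 664 + 2064·t and require 664 + 2064·t ≡ 17 (mod 29), i.e. 2064·t ≡ 17 − 664 ≡ 20 (mod 29). Since 2064^(−1) ≡ 6 (mod 29) (2064 ≡ 5 (mod 29)), t ≡ 6·20 ≡ 4 (mod 29). So x ≡ 664 + 2064·4 = 8920 (mod 59856).
Unique solution in [0, 59856): x = 8920.

Final answer: x ≡ 8920 (mod 59856); the representative in [0, 59856) is 8920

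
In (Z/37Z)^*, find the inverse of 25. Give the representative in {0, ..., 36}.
25^(−1) ≡ 3 (mod 37)

Apply the extended Euclidean algorithm to (37, 25), tracking rows (r, s, t) with s·37 + t·25 = r. Each division r_prev = q·r_cur + r_new produces the new row as (previous row) − q·(current row):
  row A: (37, 1, 0)   [1·37 + 0·25 = 37]
  row B: (25, 0, 1)   [0·37 + 1·25 = 25]
  37 = 1·25 + 12   → row C = row A − 1·row B = (12, 1, −1)   [check: 1·37 − 1·25 = 12]
  25 = 2·12 + 1   → row D = row B − 2·row C = (1, −2, 3)   [check: −2·37 + 3·25 = 1]
  12 = 12·1 + 0   → remainder 0, stop. gcd = 1 (last nonzero row D).
The gcd is 1, so 25 is invertible mod 37. The last nonzero row gives −2·37 + 3·25 = 1, so t = 3. So 25^(−1) ≡ 3 (mod 37). Verify: 25 · 3 = 75 ≡ 1 (mod 37). ✓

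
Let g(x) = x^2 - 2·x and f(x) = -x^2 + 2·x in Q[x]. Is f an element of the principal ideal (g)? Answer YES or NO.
YES

In Q[x] the ideal (g) consists of all multiples of g, so f ∈ (g) iff g | f, i.e. iff the remainder of f on division by g is 0. Divide f by g (g is monic, so eliminate the leading term of the running remainder at each step):
  leading term -x^2: subtract (-1)·g(x) = -x^2 + 2·x, leaving 0
The remainder is 0, so f(x) = g(x) · h(x) with h(x) = -1. Hence g | f, i.e. f ∈ (g).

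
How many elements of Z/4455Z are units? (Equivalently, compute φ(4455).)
Z/4455Z has φ(4455) = 2160 units

An element a ∈ Z/4455Z is a unit iff gcd(a, 4455) = 1, so the number of units is φ(4455). φ is multiplicative, with φ(p^e) = p^e − p^(e−1). Factorise 4455 = 3^4 · 5 · 11. Then
  φ(4455) = (3^4 − 3^3) · (5 − 1) · (11 − 1) = 54 · 4 · 10 = 2160.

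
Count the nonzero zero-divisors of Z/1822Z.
In Z/1822Z each nonzero element is either a unit (gcd with 1822 is 1) or a zero-divisor (gcd > 1). The number of units is φ(1822): factorise 1822 = 2 · 911, so φ(1822) = (2 − 1) · (911 − 1) = 1 · 910 = 910. The nonzero elements number 1822 − 1 = 1821. Hence the nonzero zero-divisors number 1821 − 910 = 911.

Final answer: Z/1822Z has 911 nonzero zero-divisors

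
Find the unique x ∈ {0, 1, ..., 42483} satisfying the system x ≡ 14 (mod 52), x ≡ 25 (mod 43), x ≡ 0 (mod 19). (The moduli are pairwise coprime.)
The moduli 52, 43, 19 are pairwise coprime, so by the CRT there is a unique solution mod 52·43·19 = 42484.
Solve by successive substitution. Start with x ≡ 14 (mod 52).
  Combine with x ≡ 25 (mod 43): write x = 14 + 52·t and require 14 + 52·t ≡ 25 (mod 43), i.e. 52·t ≡ 25 − 14 ≡ 11 (mod 43). Since 52^(−1) ≡ 24 (mod 43) (52 ≡ 9 (mod 43)), t ≡ 24·11 ≡ 6 (mod 43). So x ≡ 14 + 52·6 = 326 (mod 2236).
  Combine with x ≡ 0 (mod 19): write x = 326 + 2236·t and require 326 + 2236·t ≡ 0 (mod 19), i.e. 2236·t ≡ 0 − 326 ≡ 16 (mod 19). Since 2236^(−1) ≡ 3 (mod 19) (2236 ≡ 13 (mod 19)), t ≡ 3·16 ≡ 10 (mod 19). So x ≡ 326 + 2236·10 = 22686 (mod 42484).
Unique solution in [0, 42484): x = 22686.

Final answer: x ≡ 22686 (mod 42484); the representative in [0, 42484) is 22686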